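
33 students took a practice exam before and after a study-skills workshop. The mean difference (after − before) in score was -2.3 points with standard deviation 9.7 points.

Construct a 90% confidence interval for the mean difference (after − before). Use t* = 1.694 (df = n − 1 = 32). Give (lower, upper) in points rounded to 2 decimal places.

(-5.16, 0.56)

This is a matched-pairs design, so SE = s_d/√n = 9.7/√33 = 1.6886.
Margin = 1.694 × 1.6886 = 2.8605; the interval is -2.3 ± 2.8605 = (-5.16, 0.56).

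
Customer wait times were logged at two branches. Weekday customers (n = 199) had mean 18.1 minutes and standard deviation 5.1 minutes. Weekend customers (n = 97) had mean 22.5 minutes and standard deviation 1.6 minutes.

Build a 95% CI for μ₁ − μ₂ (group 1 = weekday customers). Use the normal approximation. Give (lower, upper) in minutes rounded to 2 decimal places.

Per-group SEs: s₁/√n₁ = 5.1/√199 = 0.3615, s₂/√n₂ = 1.6/√97 = 0.1625.
Unpooled SE of the difference: √(0.13068225 + 0.02640625) = 0.3963.
Margin of error = z* · SE = 1.960 × 0.3963 = 0.7767.
x̄₁ − x̄₂ = 18.1 − 22.5 = -4.4000.
CI: -4.4000 ± 0.7767 = (-5.18, -3.62).

(-5.18, -3.62)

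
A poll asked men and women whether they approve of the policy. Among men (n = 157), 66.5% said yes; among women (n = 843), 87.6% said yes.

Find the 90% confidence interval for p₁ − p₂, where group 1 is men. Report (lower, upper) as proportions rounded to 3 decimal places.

(-0.276, -0.146)

The two standard errors are √(0.6650×0.3350/157) = 0.03767 and √(0.8760×0.1240/843) = 0.01135.
Because the samples are independent, SE_diff = √(0.03767² + 0.01135²) = 0.03934.
Using z* = 1.645 for 90%, ME = 1.645 × 0.03934 = 0.06471.
p̂₁ − p̂₂ = -0.2110; interval -0.2110 ± 0.06471 gives (-0.276, -0.146).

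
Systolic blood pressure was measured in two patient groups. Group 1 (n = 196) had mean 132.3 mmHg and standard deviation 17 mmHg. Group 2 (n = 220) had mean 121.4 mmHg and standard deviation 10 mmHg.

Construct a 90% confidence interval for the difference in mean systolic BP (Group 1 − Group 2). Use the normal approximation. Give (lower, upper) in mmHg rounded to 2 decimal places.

(8.62, 13.18)

Standard errors of each mean: 17/√196 = 1.2143 and 10/√220 = 0.6742.
SE(x̄₁ − x̄₂) = √(1.2143² + 0.6742²) = 1.3889 for independent samples with unequal variances.
With z* = 1.645, the margin is 1.645 × 1.3889 = 2.2847.
x̄₁ − x̄₂ = 132.3 − 121.4 = 10.9000; the interval is 10.9000 ± 2.2847 = (8.62, 13.18).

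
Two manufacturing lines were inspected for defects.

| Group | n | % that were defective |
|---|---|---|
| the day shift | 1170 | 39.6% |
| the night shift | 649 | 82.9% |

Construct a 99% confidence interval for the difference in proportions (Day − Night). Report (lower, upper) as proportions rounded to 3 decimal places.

The two standard errors are √(0.3960×0.6040/1170) = 0.01430 and √(0.8290×0.1710/649) = 0.01478.
Because the samples are independent, SE_diff = √(0.01430² + 0.01478²) = 0.02057.
Using z* = 2.576 for 99%, ME = 2.576 × 0.02057 = 0.05299.
p̂₁ − p̂₂ = -0.4330; interval -0.4330 ± 0.05299 gives (-0.486, -0.380).

(-0.486, -0.380)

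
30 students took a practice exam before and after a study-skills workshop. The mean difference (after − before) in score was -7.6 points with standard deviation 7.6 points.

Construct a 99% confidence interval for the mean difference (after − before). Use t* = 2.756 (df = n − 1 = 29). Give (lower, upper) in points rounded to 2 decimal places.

Paired design: SE = s_d/√n = 7.6/√30 = 1.3876.
t* = 2.756; margin of error = 2.756 × 1.3876 = 3.8242.
-7.6 ± 3.8242 → (-11.42, -3.78).

(-11.42, -3.78)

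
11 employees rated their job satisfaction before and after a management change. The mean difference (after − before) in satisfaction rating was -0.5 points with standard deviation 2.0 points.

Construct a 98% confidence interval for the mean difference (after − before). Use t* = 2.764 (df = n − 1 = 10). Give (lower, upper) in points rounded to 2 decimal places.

Paired design: SE = s_d/√n = 2.0/√11 = 0.6030.
t* = 2.764; margin of error = 2.764 × 0.6030 = 1.6667.
-0.5 ± 1.6667 → (-2.17, 1.17).

(-2.17, 1.17)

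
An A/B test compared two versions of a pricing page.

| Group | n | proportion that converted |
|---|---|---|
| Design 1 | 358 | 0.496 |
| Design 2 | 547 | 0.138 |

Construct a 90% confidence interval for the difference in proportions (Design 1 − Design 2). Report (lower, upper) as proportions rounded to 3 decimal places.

The two standard errors are √(0.4960×0.5040/358) = 0.02642 and √(0.1380×0.8620/547) = 0.01475.
Because the samples are independent, SE_diff = √(0.02642² + 0.01475²) = 0.03026.
Using z* = 1.645 for 90%, ME = 1.645 × 0.03026 = 0.04978.
p̂₁ − p̂₂ = 0.3580; interval 0.3580 ± 0.04978 gives (0.308, 0.408).

(0.308, 0.408)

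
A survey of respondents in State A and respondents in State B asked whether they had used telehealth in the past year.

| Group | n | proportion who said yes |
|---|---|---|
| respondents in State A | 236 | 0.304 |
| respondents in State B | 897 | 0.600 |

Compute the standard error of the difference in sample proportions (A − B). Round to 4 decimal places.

0.0341

SE₁ = √(p̂₁(1−p̂₁)/n₁) = √(0.3040·0.6960/236) = 0.02994; SE₂ = √(0.6000·0.4000/897) = 0.01636.
Independent samples: SE of the difference = √(SE₁² + SE₂²) = √(0.0008964036 + 0.0002676496) = 0.03412.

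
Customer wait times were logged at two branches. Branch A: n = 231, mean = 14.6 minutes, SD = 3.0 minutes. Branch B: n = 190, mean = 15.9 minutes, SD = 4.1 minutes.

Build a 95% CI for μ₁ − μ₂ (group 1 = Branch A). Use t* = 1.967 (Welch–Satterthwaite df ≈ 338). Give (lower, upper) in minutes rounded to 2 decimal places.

SE₁ = s₁/√n₁ = 3.0/√231 = 0.1974; SE₂ = 4.1/√190 = 0.2974.
Independent samples, unequal variances: SE_diff = √(SE₁² + SE₂²) = √(0.03896676 + 0.08844676) = 0.3570.
t* = 1.967, so margin of error = 1.967 × 0.3570 = 0.7022.
Difference in means = 14.6 − 15.9 = -1.3000.
-1.3000 ± 0.7022 → (-2.00, -0.60).

(-2.00, -0.60)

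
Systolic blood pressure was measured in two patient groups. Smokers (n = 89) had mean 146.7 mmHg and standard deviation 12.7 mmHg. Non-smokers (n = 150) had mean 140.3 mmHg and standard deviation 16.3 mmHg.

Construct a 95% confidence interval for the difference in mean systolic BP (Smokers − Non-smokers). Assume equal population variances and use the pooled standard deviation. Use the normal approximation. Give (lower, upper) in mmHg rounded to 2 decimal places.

Pooled variance s_p² = [88·12.7² + 149·16.3²] / (89+150−2) = 226.9254, so s_p = 15.0640.
SE_diff = s_p·√(1/n₁ + 1/n₂) = 15.0640·√(1/89 + 1/150) = 2.0156.
z* = 1.960; margin = 1.960 × 2.0156 = 3.9506.
Difference = 146.7 − 140.3 = 6.4000.
6.4000 ± 3.9506 → (2.45, 10.35).

(2.45, 10.35)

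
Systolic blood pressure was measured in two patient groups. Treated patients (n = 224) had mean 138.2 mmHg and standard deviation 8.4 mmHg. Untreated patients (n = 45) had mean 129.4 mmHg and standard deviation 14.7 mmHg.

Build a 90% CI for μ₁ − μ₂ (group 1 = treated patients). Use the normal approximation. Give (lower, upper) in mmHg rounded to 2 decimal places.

(5.08, 12.52)

SE₁ = s₁/√n₁ = 8.4/√224 = 0.5612; SE₂ = 14.7/√45 = 2.1913.
Independent samples, unequal variances: SE_diff = √(SE₁² + SE₂²) = √(0.31494544 + 4.80179569) = 2.2620.
z* = 1.645, so margin of error = 1.645 × 2.2620 = 3.7210.
Difference in means = 138.2 − 129.4 = 8.8000.
8.8000 ± 3.7210 → (5.08, 12.52).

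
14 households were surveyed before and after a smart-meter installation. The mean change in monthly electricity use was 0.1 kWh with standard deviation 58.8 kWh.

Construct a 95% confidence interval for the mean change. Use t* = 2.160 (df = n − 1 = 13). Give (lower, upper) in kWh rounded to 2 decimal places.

This is a matched-pairs design, so SE = s_d/√n = 58.8/√14 = 15.7150.
Margin = 2.160 × 15.7150 = 33.9444; the interval is 0.1 ± 33.9444 = (-33.84, 34.04).

(-33.84, 34.04)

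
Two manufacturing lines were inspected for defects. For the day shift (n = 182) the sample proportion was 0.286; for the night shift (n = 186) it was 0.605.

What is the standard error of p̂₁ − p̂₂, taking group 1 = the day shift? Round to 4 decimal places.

0.0491

SE₁ = √(p̂₁(1−p̂₁)/n₁) = √(0.2860·0.7140/182) = 0.03350; SE₂ = √(0.6050·0.3950/186) = 0.03584.
Independent samples: SE of the difference = √(SE₁² + SE₂²) = √(0.00112225 + 0.0012845056) = 0.04906.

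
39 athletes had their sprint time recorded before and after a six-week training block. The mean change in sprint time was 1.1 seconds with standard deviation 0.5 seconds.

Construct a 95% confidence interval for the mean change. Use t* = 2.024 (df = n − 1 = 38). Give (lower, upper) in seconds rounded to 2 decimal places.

Paired design: SE = s_d/√n = 0.5/√39 = 0.0801.
t* = 2.024; margin of error = 2.024 × 0.0801 = 0.1621.
1.1 ± 0.1621 → (0.94, 1.26).

(0.94, 1.26)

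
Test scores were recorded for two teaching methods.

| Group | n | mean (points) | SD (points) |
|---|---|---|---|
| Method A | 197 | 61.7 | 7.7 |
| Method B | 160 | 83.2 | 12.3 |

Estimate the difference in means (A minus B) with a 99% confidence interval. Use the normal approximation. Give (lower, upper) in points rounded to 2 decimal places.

(-24.38, -18.62)

Standard errors of each mean: 7.7/√197 = 0.5486 and 12.3/√160 = 0.9724.
SE(x̄₁ − x̄₂) = √(0.5486² + 0.9724²) = 1.1165 for independent samples with unequal variances.
With z* = 2.576, the margin is 2.576 × 1.1165 = 2.8761.
x̄₁ − x̄₂ = 61.7 − 83.2 = -21.5000; the interval is -21.5000 ± 2.8761 = (-24.38, -18.62).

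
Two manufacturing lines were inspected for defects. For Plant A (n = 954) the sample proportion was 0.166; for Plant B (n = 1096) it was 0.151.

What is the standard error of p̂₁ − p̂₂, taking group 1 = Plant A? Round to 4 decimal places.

Each SE is √(p̂(1−p̂)/n): √(0.1660·0.8340/954) = 0.01205 and √(0.1510·0.8490/1096) = 0.01082.
SE(p̂₁ − p̂₂) = √(SE₁² + SE₂²) = √(0.0001452025 + 0.0001170724) = 0.01619, since the two samples are independent.

0.0162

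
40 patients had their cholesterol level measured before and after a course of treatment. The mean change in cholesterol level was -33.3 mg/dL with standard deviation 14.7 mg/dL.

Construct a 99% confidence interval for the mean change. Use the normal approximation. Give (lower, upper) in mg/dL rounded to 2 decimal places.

Paired design: SE = s_d/√n = 14.7/√40 = 2.3243.
z* = 2.576; margin of error = 2.576 × 2.3243 = 5.9874.
-33.3 ± 5.9874 → (-39.29, -27.31).

(-39.29, -27.31)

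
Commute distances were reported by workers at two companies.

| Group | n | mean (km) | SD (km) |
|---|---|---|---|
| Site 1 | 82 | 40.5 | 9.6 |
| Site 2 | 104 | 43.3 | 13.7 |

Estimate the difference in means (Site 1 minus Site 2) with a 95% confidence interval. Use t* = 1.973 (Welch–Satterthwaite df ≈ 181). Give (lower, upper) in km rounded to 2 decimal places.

Per-group SEs: s₁/√n₁ = 9.6/√82 = 1.0601, s₂/√n₂ = 13.7/√104 = 1.3434.
Unpooled SE of the difference: √(1.12381201 + 1.80472356) = 1.7113.
Margin of error = t* · SE = 1.973 × 1.7113 = 3.3764.
x̄₁ − x̄₂ = 40.5 − 43.3 = -2.8000.
CI: -2.8000 ± 3.3764 = (-6.18, 0.58).

(-6.18, 0.58)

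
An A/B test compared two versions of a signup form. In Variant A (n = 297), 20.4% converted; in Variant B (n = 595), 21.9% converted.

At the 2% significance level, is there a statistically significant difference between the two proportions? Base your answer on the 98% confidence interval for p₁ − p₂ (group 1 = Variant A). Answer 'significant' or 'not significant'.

SE₁ = √(p̂₁(1−p̂₁)/n₁) = √(0.2040·0.7960/297) = 0.02338; SE₂ = √(0.2190·0.7810/595) = 0.01695.
Independent samples: SE of the difference = √(SE₁² + SE₂²) = √(0.0005466244 + 0.0002873025) = 0.02888.
z* for 98% confidence is 2.326, so the margin of error is 2.326 × 0.02888 = 0.06717.
Point estimate p̂₁ − p̂₂ = 0.2040 − 0.2190 = -0.0150.
-0.0150 ± 0.06717 → (-0.08217, 0.05217).
The interval (-0.08217, 0.05217) contains 0, so the difference is not significant.

not significant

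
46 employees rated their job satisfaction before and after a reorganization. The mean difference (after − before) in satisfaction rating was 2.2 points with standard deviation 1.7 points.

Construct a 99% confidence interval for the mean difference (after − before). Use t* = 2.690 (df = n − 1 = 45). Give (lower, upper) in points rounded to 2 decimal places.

This is a matched-pairs design, so SE = s_d/√n = 1.7/√46 = 0.2507.
Margin = 2.690 × 0.2507 = 0.6744; the interval is 2.2 ± 0.6744 = (1.53, 2.87).

(1.53, 2.87)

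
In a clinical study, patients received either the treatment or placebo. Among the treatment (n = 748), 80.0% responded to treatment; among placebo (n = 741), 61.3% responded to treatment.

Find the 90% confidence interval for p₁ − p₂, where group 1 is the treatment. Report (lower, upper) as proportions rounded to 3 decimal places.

(0.149, 0.225)

Each SE is √(p̂(1−p̂)/n): √(0.8000·0.2000/748) = 0.01463 and √(0.6130·0.3870/741) = 0.01789.
SE(p̂₁ − p̂₂) = √(SE₁² + SE₂²) = √(0.0002140369 + 0.0003200521) = 0.02311, since the two samples are independent.
At 90% confidence z* = 1.645; margin = 1.645 × 0.02311 = 0.03802.
The difference is 0.8000 − 0.6130 = 0.1870, so the interval is 0.1870 ± 0.03802 = (0.149, 0.225).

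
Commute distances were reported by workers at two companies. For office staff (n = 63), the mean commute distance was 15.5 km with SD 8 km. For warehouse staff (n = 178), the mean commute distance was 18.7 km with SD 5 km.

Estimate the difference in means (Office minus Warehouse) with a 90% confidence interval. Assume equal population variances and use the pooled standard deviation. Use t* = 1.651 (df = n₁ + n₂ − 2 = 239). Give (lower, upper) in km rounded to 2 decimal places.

Pooled variance s_p² = [62·8² + 177·5²] / (63+178−2) = 35.1172, so s_p = 5.9260.
SE_diff = s_p·√(1/n₁ + 1/n₂) = 5.9260·√(1/63 + 1/178) = 0.8687.
t* = 1.651; margin = 1.651 × 0.8687 = 1.4342.
Difference = 15.5 − 18.7 = -3.2000.
-3.2000 ± 1.4342 → (-4.63, -1.77).

(-4.63, -1.77)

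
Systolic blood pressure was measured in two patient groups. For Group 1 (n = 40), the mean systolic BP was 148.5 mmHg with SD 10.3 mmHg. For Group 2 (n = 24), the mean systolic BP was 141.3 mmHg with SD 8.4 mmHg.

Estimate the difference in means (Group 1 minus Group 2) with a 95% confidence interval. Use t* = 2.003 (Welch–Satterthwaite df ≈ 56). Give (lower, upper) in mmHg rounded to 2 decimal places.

SE₁ = s₁/√n₁ = 10.3/√40 = 1.6286; SE₂ = 8.4/√24 = 1.7146.
Independent samples, unequal variances: SE_diff = √(SE₁² + SE₂²) = √(2.65233796 + 2.93985316) = 2.3648.
t* = 2.003, so margin of error = 2.003 × 2.3648 = 4.7367.
Difference in means = 148.5 − 141.3 = 7.2000.
7.2000 ± 4.7367 → (2.46, 11.94).

(2.46, 11.94)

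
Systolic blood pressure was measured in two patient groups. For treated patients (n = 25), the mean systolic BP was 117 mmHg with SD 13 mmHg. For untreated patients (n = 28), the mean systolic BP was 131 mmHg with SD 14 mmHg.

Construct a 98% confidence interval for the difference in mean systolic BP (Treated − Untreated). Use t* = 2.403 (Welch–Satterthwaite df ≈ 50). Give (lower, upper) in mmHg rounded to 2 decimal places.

(-22.91, -5.09)

Per-group SEs: s₁/√n₁ = 13/√25 = 2.6000, s₂/√n₂ = 14/√28 = 2.6458.
Unpooled SE of the difference: √(6.76 + 7.00025764) = 3.7095.
Margin of error = t* · SE = 2.403 × 3.7095 = 8.9139.
x̄₁ − x̄₂ = 117 − 131 = -14.0000.
CI: -14.0000 ± 8.9139 = (-22.91, -5.09).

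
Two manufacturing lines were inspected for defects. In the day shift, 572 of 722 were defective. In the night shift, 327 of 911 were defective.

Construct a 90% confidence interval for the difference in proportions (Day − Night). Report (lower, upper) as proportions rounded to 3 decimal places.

(0.397, 0.469)

Sample proportions: 572/722 = 0.7922, 327/911 = 0.3589.
Each SE is √(p̂(1−p̂)/n): √(0.7922·0.2078/722) = 0.01510 and √(0.3589·0.6411/911) = 0.01589.
SE(p̂₁ − p̂₂) = √(SE₁² + SE₂²) = √(0.00022801 + 0.0002524921) = 0.02192, since the two samples are independent.
At 90% confidence z* = 1.645; margin = 1.645 × 0.02192 = 0.03606.
The difference is 0.7922 − 0.3589 = 0.4333, so the interval is 0.4333 ± 0.03606 = (0.397, 0.469).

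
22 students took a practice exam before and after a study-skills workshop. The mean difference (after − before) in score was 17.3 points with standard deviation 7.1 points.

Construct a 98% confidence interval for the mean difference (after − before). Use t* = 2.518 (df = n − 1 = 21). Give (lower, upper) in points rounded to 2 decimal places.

This is a matched-pairs design, so SE = s_d/√n = 7.1/√22 = 1.5137.
Margin = 2.518 × 1.5137 = 3.8115; the interval is 17.3 ± 3.8115 = (13.49, 21.11).

(13.49, 21.11)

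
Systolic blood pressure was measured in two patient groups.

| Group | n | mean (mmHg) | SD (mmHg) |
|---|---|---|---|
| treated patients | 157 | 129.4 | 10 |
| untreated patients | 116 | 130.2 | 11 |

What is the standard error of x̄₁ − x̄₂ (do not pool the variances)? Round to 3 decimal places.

1.296

SE₁ = s₁/√n₁ = 10/√157 = 0.7981; SE₂ = 11/√116 = 1.0213.
Independent samples, unequal variances: SE_diff = √(SE₁² + SE₂²) = √(0.63696361 + 1.04305369) = 1.2962.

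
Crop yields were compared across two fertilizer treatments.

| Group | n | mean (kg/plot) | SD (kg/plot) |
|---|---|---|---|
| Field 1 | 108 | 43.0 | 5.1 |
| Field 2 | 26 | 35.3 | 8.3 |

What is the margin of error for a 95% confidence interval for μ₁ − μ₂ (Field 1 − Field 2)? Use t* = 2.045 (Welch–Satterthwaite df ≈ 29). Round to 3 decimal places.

Per-group SEs: s₁/√n₁ = 5.1/√108 = 0.4907, s₂/√n₂ = 8.3/√26 = 1.6278.
Unpooled SE of the difference: √(0.24078649 + 2.64973284) = 1.7002.
Margin of error = t* · SE = 2.045 × 1.7002 = 3.4769.

3.477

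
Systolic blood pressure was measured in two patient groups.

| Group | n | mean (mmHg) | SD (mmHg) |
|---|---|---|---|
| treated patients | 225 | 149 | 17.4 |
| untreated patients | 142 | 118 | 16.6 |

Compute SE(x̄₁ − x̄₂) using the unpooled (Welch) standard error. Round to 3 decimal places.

1.813

Per-group SEs: s₁/√n₁ = 17.4/√225 = 1.1600, s₂/√n₂ = 16.6/√142 = 1.3930.
Unpooled SE of the difference: √(1.3456 + 1.940449) = 1.8127.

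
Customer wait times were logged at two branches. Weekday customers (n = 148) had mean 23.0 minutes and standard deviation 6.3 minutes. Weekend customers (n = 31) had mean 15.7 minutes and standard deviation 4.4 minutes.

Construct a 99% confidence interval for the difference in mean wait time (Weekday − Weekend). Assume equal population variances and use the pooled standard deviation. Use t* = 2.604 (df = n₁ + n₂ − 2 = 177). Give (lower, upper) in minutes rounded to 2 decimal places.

(4.20, 10.40)

s_p = √[((n₁−1)s₁² + (n₂−1)s₂²)/(n₁+n₂−2)] = √[(147·6.3² + 30·4.4²)/177] = 6.0203.
SE = 6.0203·√(1/148 + 1/31) = 1.1891.
With t* = 2.604, margin = 2.604 × 1.1891 = 3.0964.
x̄₁ − x̄₂ = 23.0 − 15.7 = 7.3000; interval 7.3000 ± 3.0964 = (4.20, 10.40).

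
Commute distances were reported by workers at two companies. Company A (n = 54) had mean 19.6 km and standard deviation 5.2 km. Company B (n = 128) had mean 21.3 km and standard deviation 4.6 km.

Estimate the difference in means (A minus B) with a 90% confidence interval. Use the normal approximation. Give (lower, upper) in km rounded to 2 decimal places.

(-3.04, -0.36)

Per-group SEs: s₁/√n₁ = 5.2/√54 = 0.7076, s₂/√n₂ = 4.6/√128 = 0.4066.
Unpooled SE of the difference: √(0.50069776 + 0.16532356) = 0.8161.
Margin of error = z* · SE = 1.645 × 0.8161 = 1.3425.
x̄₁ − x̄₂ = 19.6 − 21.3 = -1.7000.
CI: -1.7000 ± 1.3425 = (-3.04, -0.36).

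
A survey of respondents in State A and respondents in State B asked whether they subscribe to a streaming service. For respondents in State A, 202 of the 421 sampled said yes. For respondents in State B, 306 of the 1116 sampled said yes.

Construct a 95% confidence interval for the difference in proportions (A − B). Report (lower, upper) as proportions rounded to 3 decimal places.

(0.151, 0.260)

First, p̂₁ = 202/421 = 0.4798; p̂₂ = 306/1116 = 0.2742.
The two standard errors are √(0.4798×0.5202/421) = 0.02435 and √(0.2742×0.7258/1116) = 0.01335.
Because the samples are independent, SE_diff = √(0.02435² + 0.01335²) = 0.02777.
Using z* = 1.960 for 95%, ME = 1.960 × 0.02777 = 0.05443.
p̂₁ − p̂₂ = 0.2056; interval 0.2056 ± 0.05443 gives (0.151, 0.260).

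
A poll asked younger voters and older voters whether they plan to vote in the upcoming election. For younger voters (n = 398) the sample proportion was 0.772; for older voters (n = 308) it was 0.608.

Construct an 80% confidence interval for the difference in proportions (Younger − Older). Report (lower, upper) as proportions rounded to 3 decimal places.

(0.119, 0.209)

The two standard errors are √(0.7720×0.2280/398) = 0.02103 and √(0.6080×0.3920/308) = 0.02782.
Because the samples are independent, SE_diff = √(0.02103² + 0.02782²) = 0.03487.
Using z* = 1.282 for 80%, ME = 1.282 × 0.03487 = 0.04470.
p̂₁ − p̂₂ = 0.1640; interval 0.1640 ± 0.04470 gives (0.119, 0.209).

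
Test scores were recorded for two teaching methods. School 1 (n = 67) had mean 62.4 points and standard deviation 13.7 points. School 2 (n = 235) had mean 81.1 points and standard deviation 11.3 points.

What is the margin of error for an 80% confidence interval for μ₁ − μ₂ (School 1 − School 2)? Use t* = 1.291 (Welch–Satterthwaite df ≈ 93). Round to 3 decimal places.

2.361

Standard errors of each mean: 13.7/√67 = 1.6737 and 11.3/√235 = 0.7371.
SE(x̄₁ − x̄₂) = √(1.6737² + 0.7371²) = 1.8288 for independent samples with unequal variances.
With t* = 1.291, the margin is 1.291 × 1.8288 = 2.3610.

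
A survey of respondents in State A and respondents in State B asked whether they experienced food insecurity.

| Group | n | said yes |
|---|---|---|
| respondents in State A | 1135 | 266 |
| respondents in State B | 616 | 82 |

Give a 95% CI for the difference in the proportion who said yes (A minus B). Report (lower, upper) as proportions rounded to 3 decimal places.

(0.065, 0.138)

First, p̂₁ = 266/1135 = 0.2344; p̂₂ = 82/616 = 0.1331.
The two standard errors are √(0.2344×0.7656/1135) = 0.01257 and √(0.1331×0.8669/616) = 0.01369.
Because the samples are independent, SE_diff = √(0.01257² + 0.01369²) = 0.01859.
Using z* = 1.960 for 95%, ME = 1.960 × 0.01859 = 0.03644.
p̂₁ − p̂₂ = 0.1013; interval 0.1013 ± 0.03644 gives (0.065, 0.138).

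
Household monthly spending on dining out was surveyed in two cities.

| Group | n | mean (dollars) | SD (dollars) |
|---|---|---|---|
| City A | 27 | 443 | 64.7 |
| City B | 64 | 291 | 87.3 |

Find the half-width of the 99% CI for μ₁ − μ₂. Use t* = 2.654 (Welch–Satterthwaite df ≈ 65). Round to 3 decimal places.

43.941

Per-group SEs: s₁/√n₁ = 64.7/√27 = 12.4515, s₂/√n₂ = 87.3/√64 = 10.9125.
Unpooled SE of the difference: √(155.03985225 + 119.08265625) = 16.5566.
Margin of error = t* · SE = 2.654 × 16.5566 = 43.9412.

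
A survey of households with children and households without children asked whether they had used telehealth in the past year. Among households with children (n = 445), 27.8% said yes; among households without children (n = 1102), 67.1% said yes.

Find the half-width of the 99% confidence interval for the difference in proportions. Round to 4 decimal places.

0.0657

SE₁ = √(p̂₁(1−p̂₁)/n₁) = √(0.2780·0.7220/445) = 0.02124; SE₂ = √(0.6710·0.3290/1102) = 0.01415.
Independent samples: SE of the difference = √(SE₁² + SE₂²) = √(0.0004511376 + 0.0002002225) = 0.02552.
z* for 99% confidence is 2.576, so the margin of error is 2.576 × 0.02552 = 0.06574.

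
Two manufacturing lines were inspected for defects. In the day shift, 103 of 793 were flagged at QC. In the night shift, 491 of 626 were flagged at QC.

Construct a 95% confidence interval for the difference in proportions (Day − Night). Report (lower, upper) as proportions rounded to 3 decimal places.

(-0.694, -0.615)

p̂₁ = 103/793 = 0.1299 and p̂₂ = 491/626 = 0.7843.
SE₁ = √(p̂₁(1−p̂₁)/n₁) = √(0.1299·0.8701/793) = 0.01194; SE₂ = √(0.7843·0.2157/626) = 0.01644.
Independent samples: SE of the difference = √(SE₁² + SE₂²) = √(0.0001425636 + 0.0002702736) = 0.02032.
z* for 95% confidence is 1.960, so the margin of error is 1.960 × 0.02032 = 0.03983.
Point estimate p̂₁ − p̂₂ = 0.1299 − 0.7843 = -0.6544.
-0.6544 ± 0.03983 → (-0.694, -0.615).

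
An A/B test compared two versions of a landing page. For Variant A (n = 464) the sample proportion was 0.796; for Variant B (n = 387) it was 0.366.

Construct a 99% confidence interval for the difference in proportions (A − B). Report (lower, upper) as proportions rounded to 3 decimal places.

SE₁ = √(p̂₁(1−p̂₁)/n₁) = √(0.7960·0.2040/464) = 0.01871; SE₂ = √(0.3660·0.6340/387) = 0.02449.
Independent samples: SE of the difference = √(SE₁² + SE₂²) = √(0.0003500641 + 0.0005997601) = 0.03082.
z* for 99% confidence is 2.576, so the margin of error is 2.576 × 0.03082 = 0.07939.
Point estimate p̂₁ − p̂₂ = 0.7960 − 0.3660 = 0.4300.
0.4300 ± 0.07939 → (0.351, 0.509).

(0.351, 0.509)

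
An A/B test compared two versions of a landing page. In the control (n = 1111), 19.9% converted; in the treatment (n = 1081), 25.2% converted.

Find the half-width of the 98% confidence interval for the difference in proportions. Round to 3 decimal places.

Each SE is √(p̂(1−p̂)/n): √(0.1990·0.8010/1111) = 0.01198 and √(0.2520·0.7480/1081) = 0.01320.
SE(p̂₁ − p̂₂) = √(SE₁² + SE₂²) = √(0.0001435204 + 0.00017424) = 0.01783, since the two samples are independent.
At 98% confidence z* = 2.326; margin = 2.326 × 0.01783 = 0.04147.

0.041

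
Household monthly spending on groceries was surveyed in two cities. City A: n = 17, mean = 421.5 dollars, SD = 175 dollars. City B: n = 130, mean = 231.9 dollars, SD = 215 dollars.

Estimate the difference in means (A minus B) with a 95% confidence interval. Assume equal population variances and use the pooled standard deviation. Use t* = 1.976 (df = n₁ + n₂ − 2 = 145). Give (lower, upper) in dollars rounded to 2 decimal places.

(82.09, 297.11)

s_p = √[((n₁−1)s₁² + (n₂−1)s₂²)/(n₁+n₂−2)] = √[(16·175² + 129·215²)/145] = 210.9588.
SE = 210.9588·√(1/17 + 1/130) = 54.4077.
With t* = 1.976, margin = 1.976 × 54.4077 = 107.5096.
x̄₁ − x̄₂ = 421.5 − 231.9 = 189.6000; interval 189.6000 ± 107.5096 = (82.09, 297.11).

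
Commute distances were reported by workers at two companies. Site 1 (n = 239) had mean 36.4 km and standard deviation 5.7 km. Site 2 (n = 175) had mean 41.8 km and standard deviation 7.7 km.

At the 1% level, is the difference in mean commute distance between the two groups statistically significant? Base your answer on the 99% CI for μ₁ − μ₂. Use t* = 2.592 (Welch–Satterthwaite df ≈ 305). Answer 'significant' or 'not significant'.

Per-group SEs: s₁/√n₁ = 5.7/√239 = 0.3687, s₂/√n₂ = 7.7/√175 = 0.5821.
Unpooled SE of the difference: √(0.13593969 + 0.33884041) = 0.6890.
Margin of error = t* · SE = 2.592 × 0.6890 = 1.7859.
x̄₁ − x̄₂ = 36.4 − 41.8 = -5.4000.
CI: -5.4000 ± 1.7859 = (-7.1859, -3.6141).
The interval (-7.1859, -3.6141) does not contain 0, so the difference is significant.

significant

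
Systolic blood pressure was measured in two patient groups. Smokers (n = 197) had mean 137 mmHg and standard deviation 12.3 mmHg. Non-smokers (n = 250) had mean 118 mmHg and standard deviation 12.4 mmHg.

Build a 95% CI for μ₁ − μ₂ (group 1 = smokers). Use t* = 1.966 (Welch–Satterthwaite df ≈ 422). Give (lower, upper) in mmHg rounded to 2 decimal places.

Per-group SEs: s₁/√n₁ = 12.3/√197 = 0.8763, s₂/√n₂ = 12.4/√250 = 0.7842.
Unpooled SE of the difference: √(0.76790169 + 0.61496964) = 1.1760.
Margin of error = t* · SE = 1.966 × 1.1760 = 2.3120.
x̄₁ − x̄₂ = 137 − 118 = 19.0000.
CI: 19.0000 ± 2.3120 = (16.69, 21.31).

(16.69, 21.31)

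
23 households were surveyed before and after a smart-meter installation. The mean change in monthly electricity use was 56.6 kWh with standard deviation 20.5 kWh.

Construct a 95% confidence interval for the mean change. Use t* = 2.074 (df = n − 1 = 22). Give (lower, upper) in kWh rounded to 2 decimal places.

This is a matched-pairs design, so SE = s_d/√n = 20.5/√23 = 4.2745.
Margin = 2.074 × 4.2745 = 8.8653; the interval is 56.6 ± 8.8653 = (47.73, 65.47).

(47.73, 65.47)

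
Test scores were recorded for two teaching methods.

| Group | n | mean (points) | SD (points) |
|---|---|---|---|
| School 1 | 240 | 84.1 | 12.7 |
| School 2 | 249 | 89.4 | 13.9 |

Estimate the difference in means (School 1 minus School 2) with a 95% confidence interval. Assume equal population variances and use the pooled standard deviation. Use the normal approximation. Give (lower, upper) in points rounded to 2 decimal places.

s_p = √[((n₁−1)s₁² + (n₂−1)s₂²)/(n₁+n₂−2)] = √[(239·12.7² + 248·13.9²)/487] = 13.3246.
SE = 13.3246·√(1/240 + 1/249) = 1.2053.
With z* = 1.960, margin = 1.960 × 1.2053 = 2.3624.
x̄₁ − x̄₂ = 84.1 − 89.4 = -5.3000; interval -5.3000 ± 2.3624 = (-7.66, -2.94).

(-7.66, -2.94)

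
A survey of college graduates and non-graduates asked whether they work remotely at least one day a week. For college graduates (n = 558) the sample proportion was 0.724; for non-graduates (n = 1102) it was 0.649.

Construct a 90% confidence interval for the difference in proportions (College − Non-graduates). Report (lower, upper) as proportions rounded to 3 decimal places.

SE₁ = √(p̂₁(1−p̂₁)/n₁) = √(0.7240·0.2760/558) = 0.01892; SE₂ = √(0.6490·0.3510/1102) = 0.01438.
Independent samples: SE of the difference = √(SE₁² + SE₂²) = √(0.0003579664 + 0.0002067844) = 0.02376.
z* for 90% confidence is 1.645, so the margin of error is 1.645 × 0.02376 = 0.03909.
Point estimate p̂₁ − p̂₂ = 0.7240 − 0.6490 = 0.0750.
0.0750 ± 0.03909 → (0.036, 0.114).

(0.036, 0.114)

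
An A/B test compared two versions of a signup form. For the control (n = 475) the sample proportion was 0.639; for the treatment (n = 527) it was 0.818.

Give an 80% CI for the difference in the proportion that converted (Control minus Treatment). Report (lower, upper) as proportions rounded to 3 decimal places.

(-0.215, -0.143)

The two standard errors are √(0.6390×0.3610/475) = 0.02204 and √(0.8180×0.1820/527) = 0.01681.
Because the samples are independent, SE_diff = √(0.02204² + 0.01681²) = 0.02772.
Using z* = 1.282 for 80%, ME = 1.282 × 0.02772 = 0.03554.
p̂₁ − p̂₂ = -0.1790; interval -0.1790 ± 0.03554 gives (-0.215, -0.143).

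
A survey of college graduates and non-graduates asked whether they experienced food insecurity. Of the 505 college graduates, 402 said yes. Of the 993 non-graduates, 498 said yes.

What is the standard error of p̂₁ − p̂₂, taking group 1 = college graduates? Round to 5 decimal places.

0.02394

Sample proportions: 402/505 = 0.7960, 498/993 = 0.5015.
Each SE is √(p̂(1−p̂)/n): √(0.7960·0.2040/505) = 0.01793 and √(0.5015·0.4985/993) = 0.01587.
SE(p̂₁ − p̂₂) = √(SE₁² + SE₂²) = √(0.0003214849 + 0.0002518569) = 0.02394, since the two samples are independent.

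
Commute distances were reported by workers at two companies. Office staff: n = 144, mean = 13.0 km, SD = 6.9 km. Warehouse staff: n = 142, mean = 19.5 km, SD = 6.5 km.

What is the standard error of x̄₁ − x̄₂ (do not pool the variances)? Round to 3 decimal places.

0.793

Per-group SEs: s₁/√n₁ = 6.9/√144 = 0.5750, s₂/√n₂ = 6.5/√142 = 0.5455.
Unpooled SE of the difference: √(0.330625 + 0.29757025) = 0.7926.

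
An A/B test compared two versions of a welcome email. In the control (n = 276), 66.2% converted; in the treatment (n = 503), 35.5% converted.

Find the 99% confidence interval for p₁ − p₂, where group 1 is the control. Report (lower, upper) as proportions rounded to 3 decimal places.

The two standard errors are √(0.6620×0.3380/276) = 0.02847 and √(0.3550×0.6450/503) = 0.02134.
Because the samples are independent, SE_diff = √(0.02847² + 0.02134²) = 0.03558.
Using z* = 2.576 for 99%, ME = 2.576 × 0.03558 = 0.09165.
p̂₁ − p̂₂ = 0.3070; interval 0.3070 ± 0.09165 gives (0.215, 0.399).

(0.215, 0.399)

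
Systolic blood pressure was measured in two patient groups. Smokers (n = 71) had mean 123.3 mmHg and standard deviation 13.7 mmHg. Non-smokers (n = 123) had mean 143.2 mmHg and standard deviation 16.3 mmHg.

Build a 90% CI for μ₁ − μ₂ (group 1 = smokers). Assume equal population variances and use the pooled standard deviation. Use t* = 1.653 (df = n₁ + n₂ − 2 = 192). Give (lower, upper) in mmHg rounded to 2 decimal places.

Pooled variance s_p² = [70·13.7² + 122·16.3²] / (71+123−2) = 237.2525, so s_p = 15.4030.
SE_diff = s_p·√(1/n₁ + 1/n₂) = 15.4030·√(1/71 + 1/123) = 2.2957.
t* = 1.653; margin = 1.653 × 2.2957 = 3.7948.
Difference = 123.3 − 143.2 = -19.9000.
-19.9000 ± 3.7948 → (-23.69, -16.11).

(-23.69, -16.11)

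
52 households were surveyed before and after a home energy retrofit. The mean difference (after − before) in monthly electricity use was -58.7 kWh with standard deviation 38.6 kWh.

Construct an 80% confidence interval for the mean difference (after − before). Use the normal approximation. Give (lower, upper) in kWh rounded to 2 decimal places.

(-65.56, -51.84)

This is a matched-pairs design, so SE = s_d/√n = 38.6/√52 = 5.3529.
Margin = 1.282 × 5.3529 = 6.8624; the interval is -58.7 ± 6.8624 = (-65.56, -51.84).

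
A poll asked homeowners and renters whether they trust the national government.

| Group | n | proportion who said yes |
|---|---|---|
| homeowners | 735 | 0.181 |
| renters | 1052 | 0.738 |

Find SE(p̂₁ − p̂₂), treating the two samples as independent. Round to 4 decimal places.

0.0196

SE₁ = √(p̂₁(1−p̂₁)/n₁) = √(0.1810·0.8190/735) = 0.01420; SE₂ = √(0.7380·0.2620/1052) = 0.01356.
Independent samples: SE of the difference = √(SE₁² + SE₂²) = √(0.00020164 + 0.0001838736) = 0.01963.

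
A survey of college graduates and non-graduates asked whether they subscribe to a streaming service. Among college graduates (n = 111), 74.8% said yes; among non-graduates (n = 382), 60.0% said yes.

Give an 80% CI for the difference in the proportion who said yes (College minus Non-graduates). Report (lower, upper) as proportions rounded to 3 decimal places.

SE₁ = √(p̂₁(1−p̂₁)/n₁) = √(0.7480·0.2520/111) = 0.04121; SE₂ = √(0.6000·0.4000/382) = 0.02507.
Independent samples: SE of the difference = √(SE₁² + SE₂²) = √(0.0016982641 + 0.0006285049) = 0.04824.
z* for 80% confidence is 1.282, so the margin of error is 1.282 × 0.04824 = 0.06184.
Point estimate p̂₁ − p̂₂ = 0.7480 − 0.6000 = 0.1480.
0.1480 ± 0.06184 → (0.086, 0.210).

(0.086, 0.210)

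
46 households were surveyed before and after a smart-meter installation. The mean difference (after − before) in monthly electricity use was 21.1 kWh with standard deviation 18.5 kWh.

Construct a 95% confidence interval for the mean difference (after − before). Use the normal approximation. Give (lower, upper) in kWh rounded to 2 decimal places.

(15.75, 26.45)

This is a matched-pairs design, so SE = s_d/√n = 18.5/√46 = 2.7277.
Margin = 1.960 × 2.7277 = 5.3463; the interval is 21.1 ± 5.3463 = (15.75, 26.45).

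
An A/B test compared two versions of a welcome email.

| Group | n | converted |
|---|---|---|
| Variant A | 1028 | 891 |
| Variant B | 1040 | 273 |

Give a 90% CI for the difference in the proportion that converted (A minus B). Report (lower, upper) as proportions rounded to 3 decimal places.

(0.576, 0.633)

p̂₁ = 891/1028 = 0.8667 and p̂₂ = 273/1040 = 0.2625.
SE₁ = √(p̂₁(1−p̂₁)/n₁) = √(0.8667·0.1333/1028) = 0.01060; SE₂ = √(0.2625·0.7375/1040) = 0.01364.
Independent samples: SE of the difference = √(SE₁² + SE₂²) = √(0.00011236 + 0.0001860496) = 0.01727.
z* for 90% confidence is 1.645, so the margin of error is 1.645 × 0.01727 = 0.02841.
Point estimate p̂₁ − p̂₂ = 0.8667 − 0.2625 = 0.6042.
0.6042 ± 0.02841 → (0.576, 0.633).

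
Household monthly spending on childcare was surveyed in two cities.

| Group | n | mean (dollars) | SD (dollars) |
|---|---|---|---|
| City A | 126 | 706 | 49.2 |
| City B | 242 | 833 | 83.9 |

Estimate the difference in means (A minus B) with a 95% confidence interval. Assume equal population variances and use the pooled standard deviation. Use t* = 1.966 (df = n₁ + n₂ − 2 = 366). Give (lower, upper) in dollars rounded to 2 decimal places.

(-142.96, -111.04)

s_p = √[((n₁−1)s₁² + (n₂−1)s₂²)/(n₁+n₂−2)] = √[(125·49.2² + 241·83.9²)/366] = 73.9042.
SE = 73.9042·√(1/126 + 1/242) = 8.1190.
With t* = 1.966, margin = 1.966 × 8.1190 = 15.9620.
x̄₁ − x̄₂ = 706 − 833 = -127.0000; interval -127.0000 ± 15.9620 = (-142.96, -111.04).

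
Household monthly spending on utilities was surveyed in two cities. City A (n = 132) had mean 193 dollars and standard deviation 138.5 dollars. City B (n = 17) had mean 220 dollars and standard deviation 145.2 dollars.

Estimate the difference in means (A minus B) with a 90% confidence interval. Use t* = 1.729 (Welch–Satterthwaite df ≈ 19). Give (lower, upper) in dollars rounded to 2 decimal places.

(-91.36, 37.36)

Standard errors of each mean: 138.5/√132 = 12.0549 and 145.2/√17 = 35.2162.
SE(x̄₁ − x̄₂) = √(12.0549² + 35.2162²) = 37.2223 for independent samples with unequal variances.
With t* = 1.729, the margin is 1.729 × 37.2223 = 64.3574.
x̄₁ − x̄₂ = 193 − 220 = -27.0000; the interval is -27.0000 ± 64.3574 = (-91.36, 37.36).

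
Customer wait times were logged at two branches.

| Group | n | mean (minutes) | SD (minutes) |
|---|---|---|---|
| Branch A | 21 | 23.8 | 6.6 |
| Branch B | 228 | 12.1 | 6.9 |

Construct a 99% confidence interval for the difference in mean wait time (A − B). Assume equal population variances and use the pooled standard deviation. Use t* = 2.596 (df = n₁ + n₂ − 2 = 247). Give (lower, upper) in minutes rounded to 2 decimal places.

s_p = √[((n₁−1)s₁² + (n₂−1)s₂²)/(n₁+n₂−2)] = √[(20·6.6² + 227·6.9²)/247] = 6.8762.
SE = 6.8762·√(1/21 + 1/228) = 1.5681.
With t* = 2.596, margin = 2.596 × 1.5681 = 4.0708.
x̄₁ − x̄₂ = 23.8 − 12.1 = 11.7000; interval 11.7000 ± 4.0708 = (7.63, 15.77).

(7.63, 15.77)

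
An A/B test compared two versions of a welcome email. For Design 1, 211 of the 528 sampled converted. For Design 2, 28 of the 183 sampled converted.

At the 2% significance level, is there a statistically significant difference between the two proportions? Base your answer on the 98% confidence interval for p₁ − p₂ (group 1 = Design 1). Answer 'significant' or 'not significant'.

p̂₁ = 211/528 = 0.3996 and p̂₂ = 28/183 = 0.1530.
SE₁ = √(p̂₁(1−p̂₁)/n₁) = √(0.3996·0.6004/528) = 0.02132; SE₂ = √(0.1530·0.8470/183) = 0.02661.
Independent samples: SE of the difference = √(SE₁² + SE₂²) = √(0.0004545424 + 0.0007080921) = 0.03410.
z* for 98% confidence is 2.326, so the margin of error is 2.326 × 0.03410 = 0.07932.
Point estimate p̂₁ − p̂₂ = 0.3996 − 0.1530 = 0.2466.
0.2466 ± 0.07932 → (0.16728, 0.32592).
The interval (0.16728, 0.32592) does not contain 0, so the difference is significant.

significant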